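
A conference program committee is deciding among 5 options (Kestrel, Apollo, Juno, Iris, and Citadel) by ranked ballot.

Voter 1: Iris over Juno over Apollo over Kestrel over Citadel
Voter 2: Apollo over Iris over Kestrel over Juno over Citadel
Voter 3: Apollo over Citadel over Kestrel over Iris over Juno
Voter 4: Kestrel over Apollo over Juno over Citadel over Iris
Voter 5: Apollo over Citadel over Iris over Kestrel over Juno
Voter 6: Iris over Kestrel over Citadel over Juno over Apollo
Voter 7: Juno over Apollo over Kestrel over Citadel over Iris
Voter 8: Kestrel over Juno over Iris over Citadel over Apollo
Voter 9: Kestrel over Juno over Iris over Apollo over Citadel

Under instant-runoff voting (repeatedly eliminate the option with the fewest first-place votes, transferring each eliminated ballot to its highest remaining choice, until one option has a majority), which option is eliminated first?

Round 1: Kestrel 3, Apollo 3, Iris 2, Juno 1, Citadel 0. Citadel has the fewest and is eliminated.
Round 2: Kestrel 3, Apollo 3, Iris 2, Juno 1. Juno has the fewest and is eliminated.
Round 3: Apollo 4, Kestrel 3, Iris 2. Iris has the fewest and is eliminated.
Round 4: Apollo 5, Kestrel 4. Apollo has a majority.

Citadel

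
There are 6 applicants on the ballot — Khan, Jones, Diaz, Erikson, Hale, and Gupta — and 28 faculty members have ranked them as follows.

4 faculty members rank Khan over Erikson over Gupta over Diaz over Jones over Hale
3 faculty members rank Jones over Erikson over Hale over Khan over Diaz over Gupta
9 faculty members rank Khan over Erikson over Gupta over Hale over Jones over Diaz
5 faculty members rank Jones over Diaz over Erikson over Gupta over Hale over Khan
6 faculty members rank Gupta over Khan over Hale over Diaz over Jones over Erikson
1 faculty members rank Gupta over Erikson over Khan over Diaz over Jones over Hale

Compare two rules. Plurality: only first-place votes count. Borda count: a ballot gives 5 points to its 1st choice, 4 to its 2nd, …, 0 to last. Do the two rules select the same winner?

Yes

Plurality first-place counts: Khan 13, Jones 8, Diaz 0, Erikson 0, Hale 0, Gupta 7 → Khan.
Borda totals: Khan 98, Jones 60, Diaz 45, Erikson 83, Hale 50, Gupta 84 → Khan.
The two rules agree on Khan.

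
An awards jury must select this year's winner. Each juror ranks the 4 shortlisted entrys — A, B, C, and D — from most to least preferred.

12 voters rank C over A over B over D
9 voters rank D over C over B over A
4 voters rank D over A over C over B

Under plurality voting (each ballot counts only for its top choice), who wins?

First-place vote totals:
  A: 0
  B: 0
  C: 12
  D: 13
D has the most first-place votes.

D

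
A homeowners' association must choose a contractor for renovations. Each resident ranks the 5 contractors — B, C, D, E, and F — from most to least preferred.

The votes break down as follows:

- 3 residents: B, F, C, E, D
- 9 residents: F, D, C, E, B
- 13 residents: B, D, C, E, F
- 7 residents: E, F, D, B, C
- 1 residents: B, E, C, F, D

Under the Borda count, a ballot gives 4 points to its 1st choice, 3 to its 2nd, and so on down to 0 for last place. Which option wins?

Borda scores:
  B: 3·4 + 9·0 + 13·4 + 7·1 + 4 = 75
  C: 3·2 + 9·2 + 13·2 + 7·0 + 2 = 52
  D: 3·0 + 9·3 + 13·3 + 7·2 + 0 = 80
  E: 3·1 + 9·1 + 13·1 + 7·4 + 3 = 56
  F: 3·3 + 9·4 + 13·0 + 7·3 + 1 = 67
D has the highest total.

D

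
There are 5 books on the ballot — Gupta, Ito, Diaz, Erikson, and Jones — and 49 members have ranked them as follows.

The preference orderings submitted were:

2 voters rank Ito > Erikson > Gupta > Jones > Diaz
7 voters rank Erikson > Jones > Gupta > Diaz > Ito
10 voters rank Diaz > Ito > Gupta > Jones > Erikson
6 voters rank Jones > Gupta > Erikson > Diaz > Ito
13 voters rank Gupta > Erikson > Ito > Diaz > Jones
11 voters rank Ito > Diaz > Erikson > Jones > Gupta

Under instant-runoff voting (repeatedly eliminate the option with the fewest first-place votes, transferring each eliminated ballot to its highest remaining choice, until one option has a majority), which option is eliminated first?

Jones

Round 1: Gupta 13, Ito 13, Diaz 10, Erikson 7, Jones 6. Jones has the fewest and is eliminated.
Round 2: Gupta 19, Ito 13, Diaz 10, Erikson 7. Erikson has the fewest and is eliminated.
Round 3: Gupta 26, Ito 13, Diaz 10. Gupta has a majority.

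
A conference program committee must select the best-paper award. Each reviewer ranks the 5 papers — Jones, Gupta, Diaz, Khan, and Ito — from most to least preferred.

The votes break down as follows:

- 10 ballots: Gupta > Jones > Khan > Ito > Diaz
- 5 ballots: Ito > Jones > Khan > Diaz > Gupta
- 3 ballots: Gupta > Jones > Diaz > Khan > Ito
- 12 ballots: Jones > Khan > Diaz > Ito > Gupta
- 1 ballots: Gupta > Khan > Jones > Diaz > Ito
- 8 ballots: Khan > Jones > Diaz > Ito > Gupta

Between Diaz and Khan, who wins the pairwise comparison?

Ballots ranking Diaz above Khan: 3.
Ballots ranking Khan above Diaz: 10+5+12+1+8 = 36.
Khan wins the head-to-head, 36–3.

Khan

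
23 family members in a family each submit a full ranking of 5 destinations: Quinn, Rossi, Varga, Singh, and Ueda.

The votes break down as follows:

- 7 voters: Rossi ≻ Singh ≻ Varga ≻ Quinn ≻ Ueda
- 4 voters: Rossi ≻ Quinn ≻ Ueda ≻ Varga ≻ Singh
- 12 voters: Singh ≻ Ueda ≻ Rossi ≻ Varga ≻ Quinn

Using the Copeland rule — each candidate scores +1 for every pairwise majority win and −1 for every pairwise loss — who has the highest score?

Singh

Pairwise results:
  Quinn vs Rossi: Rossi wins 23–0.
  Quinn vs Varga: Varga wins 19–4.
  Quinn vs Singh: Singh wins 19–4.
  Quinn vs Ueda: Ueda wins 12–11.
  Rossi vs Varga: Rossi wins 23–0.
  Rossi vs Singh: Singh wins 12–11.
  Rossi vs Ueda: Ueda wins 12–11.
  Varga vs Singh: Singh wins 19–4.
  Varga vs Ueda: Ueda wins 16–7.
  Singh vs Ueda: Singh wins 19–4.
Copeland scores (wins − losses):
  Quinn: 0 − 4 = -4
  Rossi: 2 − 2 = 0
  Varga: 1 − 3 = -2
  Singh: 4 − 0 = 4
  Ueda: 3 − 1 = 2
Singh has the best Copeland score.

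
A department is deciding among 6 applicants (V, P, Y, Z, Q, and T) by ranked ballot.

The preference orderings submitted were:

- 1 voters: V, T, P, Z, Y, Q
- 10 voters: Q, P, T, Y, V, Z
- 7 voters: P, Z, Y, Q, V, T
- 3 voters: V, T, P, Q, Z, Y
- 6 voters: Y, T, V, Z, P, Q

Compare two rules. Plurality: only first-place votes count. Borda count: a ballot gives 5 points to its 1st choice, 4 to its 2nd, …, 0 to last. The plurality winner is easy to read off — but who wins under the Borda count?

Plurality first-place counts: V 4, P 7, Y 6, Z 0, Q 10, T 0 → Q.
Borda totals: V 55, P 93, Y 72, Z 45, Q 70, T 70 → P.

P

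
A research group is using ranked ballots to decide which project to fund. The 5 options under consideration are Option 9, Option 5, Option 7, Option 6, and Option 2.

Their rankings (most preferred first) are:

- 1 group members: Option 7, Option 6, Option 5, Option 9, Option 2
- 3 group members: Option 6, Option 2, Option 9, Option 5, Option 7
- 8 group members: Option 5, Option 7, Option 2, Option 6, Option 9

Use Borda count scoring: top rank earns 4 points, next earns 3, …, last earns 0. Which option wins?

Option 5

Borda scores:
  Option 9: 1 + 3·2 + 8·0 = 7
  Option 5: 2 + 3·1 + 8·4 = 37
  Option 7: 4 + 3·0 + 8·3 = 28
  Option 6: 3 + 3·4 + 8·1 = 23
  Option 2: 0 + 3·3 + 8·2 = 25
Option 5 has the highest total.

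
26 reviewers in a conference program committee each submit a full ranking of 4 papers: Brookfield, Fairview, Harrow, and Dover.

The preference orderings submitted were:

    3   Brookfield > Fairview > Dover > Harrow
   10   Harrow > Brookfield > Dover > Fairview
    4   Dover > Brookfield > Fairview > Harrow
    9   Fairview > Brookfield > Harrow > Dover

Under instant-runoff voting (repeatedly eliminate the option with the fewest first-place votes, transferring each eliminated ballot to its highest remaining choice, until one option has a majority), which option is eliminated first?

Brookfield

Round 1: Harrow 10, Fairview 9, Dover 4, Brookfield 3. Brookfield has the fewest and is eliminated.
Round 2: Fairview 12, Harrow 10, Dover 4. Dover has the fewest and is eliminated.
Round 3: Fairview 16, Harrow 10. Fairview has a majority.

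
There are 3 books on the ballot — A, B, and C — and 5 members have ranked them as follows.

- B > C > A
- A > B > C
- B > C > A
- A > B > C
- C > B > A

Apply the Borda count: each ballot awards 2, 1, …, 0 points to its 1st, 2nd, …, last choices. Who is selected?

Borda scores:
  A: 0 + 2 + 0 + 2 + 0 = 4
  B: 2 + 1 + 2 + 1 + 1 = 7
  C: 1 + 0 + 1 + 0 + 2 = 4
B has the highest total.

B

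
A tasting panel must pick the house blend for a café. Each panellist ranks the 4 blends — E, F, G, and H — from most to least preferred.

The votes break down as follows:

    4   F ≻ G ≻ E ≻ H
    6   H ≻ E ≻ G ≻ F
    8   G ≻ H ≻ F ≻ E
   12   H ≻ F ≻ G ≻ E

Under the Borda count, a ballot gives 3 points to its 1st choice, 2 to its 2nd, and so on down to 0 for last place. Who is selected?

Borda scores:
  E: 4·1 + 6·2 + 8·0 + 12·0 = 16
  F: 4·3 + 6·0 + 8·1 + 12·2 = 44
  G: 4·2 + 6·1 + 8·3 + 12·1 = 50
  H: 4·0 + 6·3 + 8·2 + 12·3 = 70
H has the highest total.

H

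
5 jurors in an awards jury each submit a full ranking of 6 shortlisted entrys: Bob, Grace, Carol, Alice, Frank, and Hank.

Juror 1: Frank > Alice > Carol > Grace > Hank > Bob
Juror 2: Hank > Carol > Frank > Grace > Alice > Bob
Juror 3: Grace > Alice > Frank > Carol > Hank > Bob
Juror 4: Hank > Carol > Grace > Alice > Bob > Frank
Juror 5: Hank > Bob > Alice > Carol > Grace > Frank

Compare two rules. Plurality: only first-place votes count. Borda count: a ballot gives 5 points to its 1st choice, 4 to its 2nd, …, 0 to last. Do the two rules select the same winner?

Yes

Plurality first-place counts: Bob 0, Grace 1, Carol 0, Alice 0, Frank 1, Hank 3 → Hank.
Borda totals: Bob 5, Grace 13, Carol 15, Alice 14, Frank 11, Hank 17 → Hank.
The two rules agree on Hank.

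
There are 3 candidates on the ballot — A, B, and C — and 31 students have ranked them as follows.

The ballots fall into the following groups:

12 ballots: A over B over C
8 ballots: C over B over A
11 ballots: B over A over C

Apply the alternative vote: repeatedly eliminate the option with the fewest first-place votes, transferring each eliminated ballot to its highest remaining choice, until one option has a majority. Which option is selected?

B

Round 1: A 12, B 11, C 8. C has the fewest and is eliminated.
Round 2: B 19, A 12. B has a majority.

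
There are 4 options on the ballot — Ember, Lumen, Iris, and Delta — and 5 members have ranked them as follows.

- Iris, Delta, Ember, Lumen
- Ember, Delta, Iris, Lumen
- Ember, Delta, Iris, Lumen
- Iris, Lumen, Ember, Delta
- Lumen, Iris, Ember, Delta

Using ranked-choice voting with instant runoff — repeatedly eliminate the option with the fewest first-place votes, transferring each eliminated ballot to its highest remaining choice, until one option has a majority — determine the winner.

Round 1: Ember 2, Iris 2, Lumen 1, Delta 0. Delta has the fewest and is eliminated.
Round 2: Ember 2, Iris 2, Lumen 1. Lumen has the fewest and is eliminated.
Round 3: Iris 3, Ember 2. Iris has a majority.

Iris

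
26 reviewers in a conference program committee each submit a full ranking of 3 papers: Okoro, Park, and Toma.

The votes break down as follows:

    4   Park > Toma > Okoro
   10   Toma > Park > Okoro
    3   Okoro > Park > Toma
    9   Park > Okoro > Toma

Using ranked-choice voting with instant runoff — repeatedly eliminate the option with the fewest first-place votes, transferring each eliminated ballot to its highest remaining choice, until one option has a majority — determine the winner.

Park

Round 1: Park 13, Toma 10, Okoro 3. Okoro has the fewest and is eliminated.
Round 2: Park 16, Toma 10. Park has a majority.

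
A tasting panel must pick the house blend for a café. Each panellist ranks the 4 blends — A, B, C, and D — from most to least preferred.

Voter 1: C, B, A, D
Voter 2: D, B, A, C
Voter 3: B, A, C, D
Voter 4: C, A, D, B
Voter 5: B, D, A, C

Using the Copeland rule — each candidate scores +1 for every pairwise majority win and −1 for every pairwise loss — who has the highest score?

B

Pairwise results:
  A vs B: B wins 4–1.
  A vs C: A wins 3–2.
  A vs D: A wins 3–2.
  B vs C: B wins 3–2.
  B vs D: B wins 3–2.
  C vs D: C wins 3–2.
Copeland scores (wins − losses):
  A: 2 − 1 = 1
  B: 3 − 0 = 3
  C: 1 − 2 = -1
  D: 0 − 3 = -3
B has the best Copeland score.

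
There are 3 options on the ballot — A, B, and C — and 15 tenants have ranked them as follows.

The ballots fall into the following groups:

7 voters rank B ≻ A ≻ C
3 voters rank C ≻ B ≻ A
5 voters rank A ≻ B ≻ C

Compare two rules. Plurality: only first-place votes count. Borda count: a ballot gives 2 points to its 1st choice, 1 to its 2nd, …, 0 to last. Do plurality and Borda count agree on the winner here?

Yes

Plurality first-place counts: A 5, B 7, C 3 → B.
Borda totals: A 17, B 22, C 6 → B.
The two rules agree on B.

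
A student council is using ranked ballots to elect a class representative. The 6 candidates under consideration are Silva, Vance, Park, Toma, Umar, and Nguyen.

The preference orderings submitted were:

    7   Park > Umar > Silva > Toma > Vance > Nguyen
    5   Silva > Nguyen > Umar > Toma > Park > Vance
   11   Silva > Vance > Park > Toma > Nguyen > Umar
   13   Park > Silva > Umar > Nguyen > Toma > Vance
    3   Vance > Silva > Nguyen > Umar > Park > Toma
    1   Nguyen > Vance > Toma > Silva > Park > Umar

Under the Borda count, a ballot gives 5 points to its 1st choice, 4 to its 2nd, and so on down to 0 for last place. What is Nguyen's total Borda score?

Borda scores:
  Silva: 7·3 + 5·5 + 11·5 + 13·4 + 3·4 + 2 = 167
  Vance: 7·1 + 5·0 + 11·4 + 13·0 + 3·5 + 4 = 70
  Park: 7·5 + 5·1 + 11·3 + 13·5 + 3·1 + 1 = 142
  Toma: 7·2 + 5·2 + 11·2 + 13·1 + 3·0 + 3 = 62
  Umar: 7·4 + 5·3 + 11·0 + 13·3 + 3·2 + 0 = 88
  Nguyen: 7·0 + 5·4 + 11·1 + 13·2 + 3·3 + 5 = 71

71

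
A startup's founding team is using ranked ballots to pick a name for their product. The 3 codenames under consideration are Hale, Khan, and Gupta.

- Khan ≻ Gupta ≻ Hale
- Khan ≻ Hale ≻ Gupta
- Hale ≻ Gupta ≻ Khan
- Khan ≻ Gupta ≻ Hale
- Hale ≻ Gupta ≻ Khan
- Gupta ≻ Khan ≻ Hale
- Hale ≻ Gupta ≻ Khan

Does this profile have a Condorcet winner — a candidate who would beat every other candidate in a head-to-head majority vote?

No

Head-to-head results (7 voters total):
Hale vs Khan: Khan wins 4–3.
Hale vs Gupta: Hale wins 4–3.
Khan vs Gupta: Gupta wins 4–3.
No candidate beats all others: Hale beats Gupta beats Khan beats Hale, a majority cycle.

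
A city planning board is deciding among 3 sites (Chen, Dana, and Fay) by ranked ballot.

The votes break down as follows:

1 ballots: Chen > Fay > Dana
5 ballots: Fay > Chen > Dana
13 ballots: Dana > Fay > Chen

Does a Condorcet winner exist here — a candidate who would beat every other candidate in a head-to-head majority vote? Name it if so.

Head-to-head results (19 voters total):
Chen vs Dana: Dana wins 13–6.
Chen vs Fay: Fay wins 18–1.
Dana vs Fay: Dana wins 13–6.
Dana beats each rival — Chen (13–6), Fay (13–6) — so Dana is the Condorcet winner.

Dana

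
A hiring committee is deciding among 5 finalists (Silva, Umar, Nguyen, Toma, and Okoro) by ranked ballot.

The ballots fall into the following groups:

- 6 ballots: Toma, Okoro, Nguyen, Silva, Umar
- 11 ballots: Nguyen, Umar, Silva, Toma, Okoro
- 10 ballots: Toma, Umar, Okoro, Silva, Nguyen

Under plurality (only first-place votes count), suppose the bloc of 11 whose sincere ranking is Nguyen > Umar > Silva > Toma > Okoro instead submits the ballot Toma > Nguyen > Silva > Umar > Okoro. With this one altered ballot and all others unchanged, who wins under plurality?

Toma

First-place totals with the altered ballot: Silva 0, Umar 0, Nguyen 0, Toma 27, Okoro 0.
The winner is unchanged: still Toma.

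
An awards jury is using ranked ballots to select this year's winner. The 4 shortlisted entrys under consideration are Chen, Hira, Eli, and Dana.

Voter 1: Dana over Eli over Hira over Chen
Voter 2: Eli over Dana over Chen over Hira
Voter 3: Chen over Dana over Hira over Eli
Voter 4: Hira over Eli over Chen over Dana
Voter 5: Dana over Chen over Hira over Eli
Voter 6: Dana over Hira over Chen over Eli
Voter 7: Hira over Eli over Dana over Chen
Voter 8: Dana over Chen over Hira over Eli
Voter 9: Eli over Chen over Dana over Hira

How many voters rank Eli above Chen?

5

Ballots ranking Eli above Chen: 5.
Ballots ranking Chen above Eli: 4.
So 5 of 9 voters prefer Eli to Chen.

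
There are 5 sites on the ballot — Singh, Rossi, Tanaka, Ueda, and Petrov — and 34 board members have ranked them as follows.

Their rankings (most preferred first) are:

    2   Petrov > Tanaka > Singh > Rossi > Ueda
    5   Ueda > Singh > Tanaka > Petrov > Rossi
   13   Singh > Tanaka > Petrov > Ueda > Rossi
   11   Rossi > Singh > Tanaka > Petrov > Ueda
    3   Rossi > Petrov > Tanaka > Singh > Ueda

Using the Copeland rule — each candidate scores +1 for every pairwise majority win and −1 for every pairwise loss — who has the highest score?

Singh

Pairwise results:
  Singh vs Rossi: Singh wins 20–14.
  Singh vs Tanaka: Singh wins 29–5.
  Singh vs Ueda: Singh wins 29–5.
  Singh vs Petrov: Singh wins 29–5.
  Rossi vs Tanaka: Tanaka wins 20–14.
  Rossi vs Ueda: Ueda wins 18–16.
  Rossi vs Petrov: Petrov wins 20–14.
  Tanaka vs Ueda: Tanaka wins 29–5.
  Tanaka vs Petrov: Tanaka wins 29–5.
  Ueda vs Petrov: Petrov wins 29–5.
Copeland scores (wins − losses):
  Singh: 4 − 0 = 4
  Rossi: 0 − 4 = -4
  Tanaka: 3 − 1 = 2
  Ueda: 1 − 3 = -2
  Petrov: 2 − 2 = 0
Singh has the best Copeland score.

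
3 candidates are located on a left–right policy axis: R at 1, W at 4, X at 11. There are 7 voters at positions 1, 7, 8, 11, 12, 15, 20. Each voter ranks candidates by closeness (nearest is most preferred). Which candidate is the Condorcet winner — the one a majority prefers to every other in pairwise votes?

With single-peaked preferences on a line, the Condorcet winner is the candidate closest to the median voter.
The median voter (position 11) is closest to X at 11.
Check: X vs R — voters closer to X: 6 of 7.

X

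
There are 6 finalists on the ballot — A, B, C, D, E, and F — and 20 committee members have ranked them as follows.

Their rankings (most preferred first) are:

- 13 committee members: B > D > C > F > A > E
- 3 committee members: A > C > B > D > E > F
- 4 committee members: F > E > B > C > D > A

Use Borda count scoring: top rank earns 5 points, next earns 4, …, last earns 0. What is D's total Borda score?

62

Borda scores:
  A: 13·1 + 3·5 + 4·0 = 28
  B: 13·5 + 3·3 + 4·3 = 86
  C: 13·3 + 3·4 + 4·2 = 59
  D: 13·4 + 3·2 + 4·1 = 62
  E: 13·0 + 3·1 + 4·4 = 19
  F: 13·2 + 3·0 + 4·5 = 46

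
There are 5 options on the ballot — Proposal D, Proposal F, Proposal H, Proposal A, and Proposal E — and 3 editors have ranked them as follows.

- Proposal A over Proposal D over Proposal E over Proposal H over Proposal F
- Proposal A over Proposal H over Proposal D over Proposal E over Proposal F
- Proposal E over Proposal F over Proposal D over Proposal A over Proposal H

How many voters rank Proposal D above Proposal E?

2

Ballots ranking Proposal D above Proposal E: 2.
Ballots ranking Proposal E above Proposal D: 1.
So 2 of 3 voters prefer Proposal D to Proposal E.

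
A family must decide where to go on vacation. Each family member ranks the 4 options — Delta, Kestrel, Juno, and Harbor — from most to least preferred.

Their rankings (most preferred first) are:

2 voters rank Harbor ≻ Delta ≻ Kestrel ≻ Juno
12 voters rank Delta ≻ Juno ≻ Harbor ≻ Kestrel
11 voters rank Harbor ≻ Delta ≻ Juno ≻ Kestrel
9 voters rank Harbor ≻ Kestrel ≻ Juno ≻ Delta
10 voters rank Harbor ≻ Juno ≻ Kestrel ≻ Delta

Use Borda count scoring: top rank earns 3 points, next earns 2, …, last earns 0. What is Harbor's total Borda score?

108

Borda scores:
  Delta: 2·2 + 12·3 + 11·2 + 9·0 + 10·0 = 62
  Kestrel: 2·1 + 12·0 + 11·0 + 9·2 + 10·1 = 30
  Juno: 2·0 + 12·2 + 11·1 + 9·1 + 10·2 = 64
  Harbor: 2·3 + 12·1 + 11·3 + 9·3 + 10·3 = 108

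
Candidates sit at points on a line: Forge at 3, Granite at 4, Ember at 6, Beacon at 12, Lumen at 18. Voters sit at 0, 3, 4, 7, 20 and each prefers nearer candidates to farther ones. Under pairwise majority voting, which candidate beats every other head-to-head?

Granite

With single-peaked preferences on a line, the Condorcet winner is the candidate closest to the median voter.
The median voter (position 4) is closest to Granite at 4.
Check: Granite vs Beacon — voters closer to Granite: 4 of 5.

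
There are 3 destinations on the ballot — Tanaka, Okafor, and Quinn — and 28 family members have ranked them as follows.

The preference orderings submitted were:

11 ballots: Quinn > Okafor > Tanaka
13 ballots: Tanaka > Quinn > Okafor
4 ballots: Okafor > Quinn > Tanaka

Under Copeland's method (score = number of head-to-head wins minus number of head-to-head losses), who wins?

Pairwise results:
  Tanaka vs Okafor: Okafor wins 15–13.
  Tanaka vs Quinn: Quinn wins 15–13.
  Okafor vs Quinn: Quinn wins 24–4.
Copeland scores (wins − losses):
  Tanaka: 0 − 2 = -2
  Okafor: 1 − 1 = 0
  Quinn: 2 − 0 = 2
Quinn has the best Copeland score.

Quinn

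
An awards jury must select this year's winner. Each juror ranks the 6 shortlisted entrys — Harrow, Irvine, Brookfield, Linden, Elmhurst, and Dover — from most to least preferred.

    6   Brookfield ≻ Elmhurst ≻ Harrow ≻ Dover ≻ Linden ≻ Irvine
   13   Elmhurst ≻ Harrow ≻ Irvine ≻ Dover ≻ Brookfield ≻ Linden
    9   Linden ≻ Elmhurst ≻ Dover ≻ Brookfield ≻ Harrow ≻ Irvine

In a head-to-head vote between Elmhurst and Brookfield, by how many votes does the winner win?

16

Ballots ranking Elmhurst above Brookfield: 13+9 = 22.
Ballots ranking Brookfield above Elmhurst: 6.
Elmhurst wins 22–6, a margin of 16.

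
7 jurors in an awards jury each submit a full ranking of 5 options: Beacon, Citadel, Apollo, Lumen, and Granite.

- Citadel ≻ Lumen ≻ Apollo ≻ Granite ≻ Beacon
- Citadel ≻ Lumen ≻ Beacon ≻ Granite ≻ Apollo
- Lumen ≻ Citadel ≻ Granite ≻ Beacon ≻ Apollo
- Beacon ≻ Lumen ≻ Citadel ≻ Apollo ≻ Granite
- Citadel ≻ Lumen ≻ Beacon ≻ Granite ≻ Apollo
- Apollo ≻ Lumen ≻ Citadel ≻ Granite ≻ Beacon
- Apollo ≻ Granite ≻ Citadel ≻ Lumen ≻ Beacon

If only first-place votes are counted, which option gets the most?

Citadel

First-place vote totals:
  Beacon: 1
  Citadel: 3
  Apollo: 2
  Lumen: 1
  Granite: 0
Citadel has the most first-place votes.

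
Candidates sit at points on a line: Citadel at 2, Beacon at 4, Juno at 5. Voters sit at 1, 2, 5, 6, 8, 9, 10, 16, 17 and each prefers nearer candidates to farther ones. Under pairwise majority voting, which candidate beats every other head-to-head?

Juno

With single-peaked preferences on a line, the Condorcet winner is the candidate closest to the median voter.
The median voter (position 8) is closest to Juno at 5.
Check: Juno vs Beacon — voters closer to Juno: 7 of 9.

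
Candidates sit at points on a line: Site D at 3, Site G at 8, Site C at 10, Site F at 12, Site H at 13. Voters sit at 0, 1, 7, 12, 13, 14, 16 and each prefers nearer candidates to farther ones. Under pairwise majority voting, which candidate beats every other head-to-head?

Site F

With single-peaked preferences on a line, the Condorcet winner is the candidate closest to the median voter.
The median voter (position 12) is closest to Site F at 12.
Check: Site F vs Site G — voters closer to Site F: 4 of 7.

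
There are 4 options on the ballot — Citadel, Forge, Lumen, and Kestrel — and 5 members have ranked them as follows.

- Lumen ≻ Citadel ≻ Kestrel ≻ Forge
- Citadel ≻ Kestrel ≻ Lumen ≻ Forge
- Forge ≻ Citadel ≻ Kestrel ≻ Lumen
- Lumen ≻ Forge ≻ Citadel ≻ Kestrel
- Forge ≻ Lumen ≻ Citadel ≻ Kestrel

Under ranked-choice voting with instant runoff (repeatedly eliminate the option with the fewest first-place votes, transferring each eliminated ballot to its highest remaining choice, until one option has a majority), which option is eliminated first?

Kestrel

Round 1: Forge 2, Lumen 2, Citadel 1, Kestrel 0. Kestrel has the fewest and is eliminated.
Round 2: Forge 2, Lumen 2, Citadel 1. Citadel has the fewest and is eliminated.
Round 3: Lumen 3, Forge 2. Lumen has a majority.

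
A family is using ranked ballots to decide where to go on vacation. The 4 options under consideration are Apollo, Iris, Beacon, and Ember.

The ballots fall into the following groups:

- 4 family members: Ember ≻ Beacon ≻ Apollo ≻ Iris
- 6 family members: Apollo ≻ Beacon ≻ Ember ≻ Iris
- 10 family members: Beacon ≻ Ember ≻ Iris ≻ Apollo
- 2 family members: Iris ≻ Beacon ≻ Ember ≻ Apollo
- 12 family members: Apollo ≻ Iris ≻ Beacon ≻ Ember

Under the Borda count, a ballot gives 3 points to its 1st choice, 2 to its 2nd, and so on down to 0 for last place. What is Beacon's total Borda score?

66

Borda scores:
  Apollo: 4·1 + 6·3 + 10·0 + 2·0 + 12·3 = 58
  Iris: 4·0 + 6·0 + 10·1 + 2·3 + 12·2 = 40
  Beacon: 4·2 + 6·2 + 10·3 + 2·2 + 12·1 = 66
  Ember: 4·3 + 6·1 + 10·2 + 2·1 + 12·0 = 40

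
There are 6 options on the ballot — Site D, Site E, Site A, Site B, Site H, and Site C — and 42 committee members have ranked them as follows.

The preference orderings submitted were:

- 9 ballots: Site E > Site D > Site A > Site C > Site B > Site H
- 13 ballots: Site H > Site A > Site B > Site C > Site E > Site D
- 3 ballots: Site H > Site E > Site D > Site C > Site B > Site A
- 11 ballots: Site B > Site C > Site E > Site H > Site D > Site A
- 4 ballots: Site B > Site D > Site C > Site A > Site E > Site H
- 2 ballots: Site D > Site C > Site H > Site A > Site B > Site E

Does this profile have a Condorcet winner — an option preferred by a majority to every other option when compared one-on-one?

Head-to-head results (42 voters total):
Site D vs Site E: Site E wins 36–6.
Site D vs Site A: Site D wins 29–13.
Site D vs Site B: Site B wins 28–14.
Site D vs Site H: Site H wins 27–15.
Site D vs Site C: Site C wins 24–18.
Site E vs Site A: Site E wins 23–19.
Site E vs Site B: Site B wins 30–12.
Site E vs Site H: Site E wins 24–18.
Site E vs Site C: Site C wins 30–12.
Site A vs Site B: Site A wins 24–18.
Site A vs Site H: Site H wins 29–13.
Site A vs Site C: Site A wins 22–20.
Site B vs Site H: Site B wins 24–18.
Site B vs Site C: Site B wins 28–14.
Site H vs Site C: Site C wins 26–16.
No candidate beats all others: Site D beats Site A beats Site B beats Site D, a majority cycle.

No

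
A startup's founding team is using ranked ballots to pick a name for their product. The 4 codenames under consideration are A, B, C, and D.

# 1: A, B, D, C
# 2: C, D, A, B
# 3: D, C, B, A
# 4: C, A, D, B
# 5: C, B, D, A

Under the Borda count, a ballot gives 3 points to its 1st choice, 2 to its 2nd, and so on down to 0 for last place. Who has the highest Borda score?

Borda scores:
  A: 3 + 1 + 0 + 2 + 0 = 6
  B: 2 + 0 + 1 + 0 + 2 = 5
  C: 0 + 3 + 2 + 3 + 3 = 11
  D: 1 + 2 + 3 + 1 + 1 = 8
C has the highest total.

C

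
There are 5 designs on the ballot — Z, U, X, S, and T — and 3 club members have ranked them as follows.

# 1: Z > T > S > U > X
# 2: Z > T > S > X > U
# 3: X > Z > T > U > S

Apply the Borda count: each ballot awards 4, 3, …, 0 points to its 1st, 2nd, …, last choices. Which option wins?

Borda scores:
  Z: 4 + 4 + 3 = 11
  U: 1 + 0 + 1 = 2
  X: 0 + 1 + 4 = 5
  S: 2 + 2 + 0 = 4
  T: 3 + 3 + 2 = 8
Z has the highest total.

Z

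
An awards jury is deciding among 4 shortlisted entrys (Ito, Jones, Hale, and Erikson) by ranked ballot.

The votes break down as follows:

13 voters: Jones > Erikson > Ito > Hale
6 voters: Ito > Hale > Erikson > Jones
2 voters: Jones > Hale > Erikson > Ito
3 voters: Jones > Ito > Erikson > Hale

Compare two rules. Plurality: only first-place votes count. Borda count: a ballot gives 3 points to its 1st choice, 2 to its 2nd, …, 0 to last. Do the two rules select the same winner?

Yes

Plurality first-place counts: Ito 6, Jones 18, Hale 0, Erikson 0 → Jones.
Borda totals: Ito 37, Jones 54, Hale 16, Erikson 37 → Jones.
The two rules agree on Jones.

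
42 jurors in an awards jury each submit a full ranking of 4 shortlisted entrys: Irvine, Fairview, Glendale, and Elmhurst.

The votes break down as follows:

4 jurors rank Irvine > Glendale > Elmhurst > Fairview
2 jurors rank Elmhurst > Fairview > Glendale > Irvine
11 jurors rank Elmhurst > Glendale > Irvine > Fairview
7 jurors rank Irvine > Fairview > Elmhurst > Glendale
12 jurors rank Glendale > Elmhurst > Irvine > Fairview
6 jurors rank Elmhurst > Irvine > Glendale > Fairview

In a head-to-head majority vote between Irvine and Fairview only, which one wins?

Irvine

Ballots ranking Irvine above Fairview: 4+11+7+12+6 = 40.
Ballots ranking Fairview above Irvine: 2.
Irvine wins the head-to-head, 40–2.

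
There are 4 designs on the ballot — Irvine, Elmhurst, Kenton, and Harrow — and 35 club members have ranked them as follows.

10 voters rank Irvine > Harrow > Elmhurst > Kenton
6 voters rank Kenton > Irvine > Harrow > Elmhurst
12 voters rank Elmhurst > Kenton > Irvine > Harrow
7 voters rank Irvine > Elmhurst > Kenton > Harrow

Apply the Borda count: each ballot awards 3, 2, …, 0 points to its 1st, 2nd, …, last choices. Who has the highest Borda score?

Borda scores:
  Irvine: 10·3 + 6·2 + 12·1 + 7·3 = 75
  Elmhurst: 10·1 + 6·0 + 12·3 + 7·2 = 60
  Kenton: 10·0 + 6·3 + 12·2 + 7·1 = 49
  Harrow: 10·2 + 6·1 + 12·0 + 7·0 = 26
Irvine has the highest total.

Irvine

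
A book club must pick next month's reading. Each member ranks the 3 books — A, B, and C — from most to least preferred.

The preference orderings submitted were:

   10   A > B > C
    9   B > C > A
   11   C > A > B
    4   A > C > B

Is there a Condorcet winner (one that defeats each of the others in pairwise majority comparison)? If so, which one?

Head-to-head results (34 voters total):
A vs B: A wins 25–9.
A vs C: C wins 20–14.
B vs C: B wins 19–15.
No candidate beats all others: A beats B beats C beats A, a majority cycle.

There is no Condorcet winner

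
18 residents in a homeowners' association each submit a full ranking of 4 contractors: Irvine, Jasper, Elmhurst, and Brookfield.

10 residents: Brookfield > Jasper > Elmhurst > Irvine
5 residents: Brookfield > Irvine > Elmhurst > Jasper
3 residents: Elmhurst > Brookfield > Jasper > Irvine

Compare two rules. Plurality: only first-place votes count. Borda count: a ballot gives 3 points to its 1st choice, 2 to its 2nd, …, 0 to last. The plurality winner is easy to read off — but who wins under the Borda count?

Plurality first-place counts: Irvine 0, Jasper 0, Elmhurst 3, Brookfield 15 → Brookfield.
Borda totals: Irvine 10, Jasper 23, Elmhurst 24, Brookfield 51 → Brookfield.

Brookfield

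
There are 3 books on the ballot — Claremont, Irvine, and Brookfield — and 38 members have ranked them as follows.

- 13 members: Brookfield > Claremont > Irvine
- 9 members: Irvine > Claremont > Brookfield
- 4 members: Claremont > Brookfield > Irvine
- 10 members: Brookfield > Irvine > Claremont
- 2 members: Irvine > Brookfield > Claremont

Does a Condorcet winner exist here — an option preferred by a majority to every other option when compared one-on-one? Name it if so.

Head-to-head results (38 voters total):
Claremont vs Irvine: Irvine wins 21–17.
Claremont vs Brookfield: Brookfield wins 25–13.
Irvine vs Brookfield: Brookfield wins 27–11.
Brookfield beats each rival — Claremont (25–13), Irvine (27–11) — so Brookfield is the Condorcet winner.

Brookfield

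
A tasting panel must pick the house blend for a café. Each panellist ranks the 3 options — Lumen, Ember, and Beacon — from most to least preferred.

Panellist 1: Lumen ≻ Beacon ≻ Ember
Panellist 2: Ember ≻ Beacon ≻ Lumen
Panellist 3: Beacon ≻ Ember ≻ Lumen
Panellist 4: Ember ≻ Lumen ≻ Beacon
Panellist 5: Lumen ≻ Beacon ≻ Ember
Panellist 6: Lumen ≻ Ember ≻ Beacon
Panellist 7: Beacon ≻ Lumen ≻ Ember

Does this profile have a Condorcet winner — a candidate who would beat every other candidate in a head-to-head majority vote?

Yes

Head-to-head results (7 voters total):
Lumen vs Ember: Lumen wins 4–3.
Lumen vs Beacon: Lumen wins 4–3.
Ember vs Beacon: Beacon wins 4–3.
Lumen beats each rival — Ember (4–3), Beacon (4–3) — so Lumen is the Condorcet winner.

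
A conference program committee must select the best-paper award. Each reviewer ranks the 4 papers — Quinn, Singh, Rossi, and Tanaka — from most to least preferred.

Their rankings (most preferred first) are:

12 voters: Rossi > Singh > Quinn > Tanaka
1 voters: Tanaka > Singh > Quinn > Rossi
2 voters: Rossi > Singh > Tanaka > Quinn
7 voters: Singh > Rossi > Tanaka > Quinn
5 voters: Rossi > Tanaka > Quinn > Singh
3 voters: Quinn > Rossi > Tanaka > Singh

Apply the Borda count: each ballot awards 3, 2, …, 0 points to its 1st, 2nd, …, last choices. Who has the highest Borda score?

Borda scores:
  Quinn: 12·1 + 1 + 2·0 + 7·0 + 5·1 + 3·3 = 27
  Singh: 12·2 + 2 + 2·2 + 7·3 + 5·0 + 3·0 = 51
  Rossi: 12·3 + 0 + 2·3 + 7·2 + 5·3 + 3·2 = 77
  Tanaka: 12·0 + 3 + 2·1 + 7·1 + 5·2 + 3·1 = 25
Rossi has the highest total.

Rossi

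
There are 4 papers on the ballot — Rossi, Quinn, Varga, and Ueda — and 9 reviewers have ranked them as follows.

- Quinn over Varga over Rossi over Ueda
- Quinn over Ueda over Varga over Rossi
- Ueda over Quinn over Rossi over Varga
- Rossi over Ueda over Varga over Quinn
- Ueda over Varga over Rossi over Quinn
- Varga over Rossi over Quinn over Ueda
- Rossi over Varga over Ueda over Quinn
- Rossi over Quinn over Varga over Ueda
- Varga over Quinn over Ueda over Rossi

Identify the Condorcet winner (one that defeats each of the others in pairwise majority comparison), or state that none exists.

Varga

Head-to-head results (9 voters total):
Rossi vs Quinn: Rossi wins 5–4.
Rossi vs Varga: Varga wins 5–4.
Rossi vs Ueda: Rossi wins 5–4.
Quinn vs Varga: Varga wins 5–4.
Quinn vs Ueda: Quinn wins 5–4.
Varga vs Ueda: Varga wins 5–4.
Varga beats each rival — Rossi (5–4), Quinn (5–4), Ueda (5–4) — so Varga is the Condorcet winner.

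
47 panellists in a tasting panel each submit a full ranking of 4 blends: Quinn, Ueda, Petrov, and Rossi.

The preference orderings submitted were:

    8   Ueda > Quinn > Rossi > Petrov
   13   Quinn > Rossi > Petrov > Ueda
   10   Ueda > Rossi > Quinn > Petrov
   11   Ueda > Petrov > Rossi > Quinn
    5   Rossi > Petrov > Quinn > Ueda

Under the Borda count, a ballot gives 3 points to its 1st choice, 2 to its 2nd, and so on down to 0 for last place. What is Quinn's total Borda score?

70

Borda scores:
  Quinn: 8·2 + 13·3 + 10·1 + 11·0 + 5·1 = 70
  Ueda: 8·3 + 13·0 + 10·3 + 11·3 + 5·0 = 87
  Petrov: 8·0 + 13·1 + 10·0 + 11·2 + 5·2 = 45
  Rossi: 8·1 + 13·2 + 10·2 + 11·1 + 5·3 = 80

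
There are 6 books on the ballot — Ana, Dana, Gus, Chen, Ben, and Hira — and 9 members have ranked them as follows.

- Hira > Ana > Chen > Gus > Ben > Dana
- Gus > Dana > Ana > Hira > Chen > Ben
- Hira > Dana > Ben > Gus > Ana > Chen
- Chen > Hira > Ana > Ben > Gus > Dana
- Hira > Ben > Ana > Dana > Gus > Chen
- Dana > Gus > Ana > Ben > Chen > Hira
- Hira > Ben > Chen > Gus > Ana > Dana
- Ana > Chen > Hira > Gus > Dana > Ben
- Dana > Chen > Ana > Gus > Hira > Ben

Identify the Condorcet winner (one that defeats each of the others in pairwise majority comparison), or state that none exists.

Hira

Head-to-head results (9 voters total):
Ana vs Dana: Ana wins 5–4.
Ana vs Gus: Ana wins 5–4.
Ana vs Chen: Ana wins 6–3.
Ana vs Ben: Ana wins 6–3.
Ana vs Hira: Hira wins 5–4.
Dana vs Gus: Gus wins 5–4.
Dana vs Chen: Dana wins 5–4.
Dana vs Ben: Dana wins 5–4.
Dana vs Hira: Hira wins 6–3.
Gus vs Chen: Chen wins 5–4.
Gus vs Ben: Gus wins 5–4.
Gus vs Hira: Hira wins 6–3.
Chen vs Ben: Chen wins 5–4.
Chen vs Hira: Hira wins 5–4.
Ben vs Hira: Hira wins 8–1.
Hira beats each rival — Ana (5–4), Dana (6–3), Gus (6–3), Chen (5–4), Ben (8–1) — so Hira is the Condorcet winner.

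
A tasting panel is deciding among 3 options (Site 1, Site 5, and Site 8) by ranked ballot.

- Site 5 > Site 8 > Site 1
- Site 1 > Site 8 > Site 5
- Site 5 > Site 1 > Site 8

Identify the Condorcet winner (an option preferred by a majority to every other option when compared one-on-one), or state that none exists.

Head-to-head results (3 voters total):
Site 1 vs Site 5: Site 5 wins 2–1.
Site 1 vs Site 8: Site 1 wins 2–1.
Site 5 vs Site 8: Site 5 wins 2–1.
Site 5 beats each rival — Site 1 (2–1), Site 8 (2–1) — so Site 5 is the Condorcet winner.

Site 5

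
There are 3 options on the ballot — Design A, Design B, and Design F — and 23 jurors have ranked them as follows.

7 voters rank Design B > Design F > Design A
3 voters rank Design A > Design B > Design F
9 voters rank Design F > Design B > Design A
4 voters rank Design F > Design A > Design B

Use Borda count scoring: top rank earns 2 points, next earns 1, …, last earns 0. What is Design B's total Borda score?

Borda scores:
  Design A: 7·0 + 3·2 + 9·0 + 4·1 = 10
  Design B: 7·2 + 3·1 + 9·1 + 4·0 = 26
  Design F: 7·1 + 3·0 + 9·2 + 4·2 = 33

26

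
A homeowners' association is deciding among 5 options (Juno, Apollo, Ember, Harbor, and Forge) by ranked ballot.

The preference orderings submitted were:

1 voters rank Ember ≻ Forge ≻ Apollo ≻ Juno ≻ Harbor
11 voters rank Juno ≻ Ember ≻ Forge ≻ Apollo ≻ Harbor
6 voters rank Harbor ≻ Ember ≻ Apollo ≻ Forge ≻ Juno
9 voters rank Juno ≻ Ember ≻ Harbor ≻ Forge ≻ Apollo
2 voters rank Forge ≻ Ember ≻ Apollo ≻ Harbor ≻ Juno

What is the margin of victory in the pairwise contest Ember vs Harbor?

17

Ballots ranking Ember above Harbor: 1+11+9+2 = 23.
Ballots ranking Harbor above Ember: 6.
Ember wins 23–6, a margin of 17.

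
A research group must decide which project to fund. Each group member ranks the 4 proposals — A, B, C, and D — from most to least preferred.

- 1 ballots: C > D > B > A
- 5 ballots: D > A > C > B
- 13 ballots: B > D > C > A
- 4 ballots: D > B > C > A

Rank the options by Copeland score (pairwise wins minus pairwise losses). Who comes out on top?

Pairwise results:
  A vs B: B wins 18–5.
  A vs C: C wins 18–5.
  A vs D: D wins 23–0.
  B vs C: B wins 17–6.
  B vs D: B wins 13–10.
  C vs D: D wins 22–1.
Copeland scores (wins − losses):
  A: 0 − 3 = -3
  B: 3 − 0 = 3
  C: 1 − 2 = -1
  D: 2 − 1 = 1
B has the best Copeland score.

B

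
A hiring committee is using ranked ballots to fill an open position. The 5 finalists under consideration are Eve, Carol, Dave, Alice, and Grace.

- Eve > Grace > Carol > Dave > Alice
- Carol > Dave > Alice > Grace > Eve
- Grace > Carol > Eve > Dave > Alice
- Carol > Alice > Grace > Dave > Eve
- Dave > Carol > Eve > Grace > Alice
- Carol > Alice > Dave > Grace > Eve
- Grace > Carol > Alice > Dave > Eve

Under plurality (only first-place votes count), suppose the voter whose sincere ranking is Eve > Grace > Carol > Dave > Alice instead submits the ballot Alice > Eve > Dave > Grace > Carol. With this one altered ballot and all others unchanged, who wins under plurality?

First-place totals with the altered ballot: Eve 0, Carol 3, Dave 1, Alice 1, Grace 2.
The winner is unchanged: still Carol.

Carol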